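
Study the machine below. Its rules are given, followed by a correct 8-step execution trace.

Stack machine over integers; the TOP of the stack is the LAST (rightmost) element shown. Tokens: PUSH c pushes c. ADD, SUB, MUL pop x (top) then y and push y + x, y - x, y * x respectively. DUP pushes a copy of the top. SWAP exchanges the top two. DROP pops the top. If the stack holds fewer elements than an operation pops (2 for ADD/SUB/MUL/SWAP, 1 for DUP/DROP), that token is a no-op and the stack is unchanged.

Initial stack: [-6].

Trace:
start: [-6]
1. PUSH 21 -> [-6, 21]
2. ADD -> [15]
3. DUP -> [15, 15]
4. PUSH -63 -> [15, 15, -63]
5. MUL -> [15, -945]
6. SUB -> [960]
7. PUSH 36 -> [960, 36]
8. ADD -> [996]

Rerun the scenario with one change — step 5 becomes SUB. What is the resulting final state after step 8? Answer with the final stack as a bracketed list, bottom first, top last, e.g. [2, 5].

(re-executing from step 5 with the substitution; state before step 5: [15, 15, -63])
5. SUB -> [15, 78]
6. SUB -> [-63]
7. PUSH 36 -> [-63, 36]
8. ADD -> [-27]

[-27]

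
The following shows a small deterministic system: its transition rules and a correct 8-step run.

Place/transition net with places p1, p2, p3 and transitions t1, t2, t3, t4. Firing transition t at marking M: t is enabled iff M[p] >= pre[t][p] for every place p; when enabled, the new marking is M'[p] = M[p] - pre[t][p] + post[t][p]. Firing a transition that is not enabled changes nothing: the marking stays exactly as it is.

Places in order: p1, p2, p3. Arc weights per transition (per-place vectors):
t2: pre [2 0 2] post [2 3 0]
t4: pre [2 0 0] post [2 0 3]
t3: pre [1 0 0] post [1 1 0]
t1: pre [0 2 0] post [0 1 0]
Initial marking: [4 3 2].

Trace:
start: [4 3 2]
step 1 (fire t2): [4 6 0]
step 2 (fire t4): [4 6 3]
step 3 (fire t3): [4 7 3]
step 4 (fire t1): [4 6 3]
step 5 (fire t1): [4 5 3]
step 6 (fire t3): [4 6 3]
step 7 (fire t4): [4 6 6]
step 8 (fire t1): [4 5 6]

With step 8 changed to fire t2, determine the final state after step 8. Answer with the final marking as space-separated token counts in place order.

(re-executing from step 8 with the substitution; state before step 8: [4 6 6])
step 8 (fire t2): [4 9 4]

4 9 4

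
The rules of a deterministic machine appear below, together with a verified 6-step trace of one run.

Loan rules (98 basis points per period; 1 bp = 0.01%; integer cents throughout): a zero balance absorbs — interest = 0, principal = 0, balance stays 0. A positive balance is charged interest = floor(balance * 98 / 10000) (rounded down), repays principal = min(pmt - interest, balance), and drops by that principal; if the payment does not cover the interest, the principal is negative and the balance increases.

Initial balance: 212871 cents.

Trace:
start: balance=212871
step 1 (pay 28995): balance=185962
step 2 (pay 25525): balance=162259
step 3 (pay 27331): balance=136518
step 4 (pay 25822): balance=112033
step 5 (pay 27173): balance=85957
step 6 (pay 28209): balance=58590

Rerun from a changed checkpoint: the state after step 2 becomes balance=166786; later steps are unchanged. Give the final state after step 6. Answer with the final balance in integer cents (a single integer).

state after step 2 := balance=166786
step 3 (pay 27331): balance=141089
step 4 (pay 25822): balance=116649
step 5 (pay 27173): balance=90619
step 6 (pay 28209): balance=63298

63298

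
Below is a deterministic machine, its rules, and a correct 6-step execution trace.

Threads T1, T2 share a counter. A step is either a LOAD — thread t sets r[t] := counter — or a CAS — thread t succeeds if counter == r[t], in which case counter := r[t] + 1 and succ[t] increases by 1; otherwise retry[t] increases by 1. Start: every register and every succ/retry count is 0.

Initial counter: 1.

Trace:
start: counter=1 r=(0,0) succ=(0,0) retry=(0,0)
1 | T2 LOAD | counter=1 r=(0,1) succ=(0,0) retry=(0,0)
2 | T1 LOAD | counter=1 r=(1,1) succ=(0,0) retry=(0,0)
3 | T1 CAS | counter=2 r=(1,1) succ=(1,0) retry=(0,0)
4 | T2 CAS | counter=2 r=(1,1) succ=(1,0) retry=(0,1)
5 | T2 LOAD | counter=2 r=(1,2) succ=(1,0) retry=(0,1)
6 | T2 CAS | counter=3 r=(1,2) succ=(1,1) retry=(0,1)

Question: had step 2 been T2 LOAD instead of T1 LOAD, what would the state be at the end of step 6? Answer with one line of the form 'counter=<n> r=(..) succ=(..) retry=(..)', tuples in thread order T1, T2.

counter=3 r=(0,2) succ=(0,2) retry=(1,0)

(re-executing from step 2 with the substitution; state before step 2: counter=1 r=(0,1) succ=(0,0) retry=(0,0))
2 | T2 LOAD | counter=1 r=(0,1) succ=(0,0) retry=(0,0)
3 | T1 CAS | counter=1 r=(0,1) succ=(0,0) retry=(1,0)
4 | T2 CAS | counter=2 r=(0,1) succ=(0,1) retry=(1,0)
5 | T2 LOAD | counter=2 r=(0,2) succ=(0,1) retry=(1,0)
6 | T2 CAS | counter=3 r=(0,2) succ=(0,2) retry=(1,0)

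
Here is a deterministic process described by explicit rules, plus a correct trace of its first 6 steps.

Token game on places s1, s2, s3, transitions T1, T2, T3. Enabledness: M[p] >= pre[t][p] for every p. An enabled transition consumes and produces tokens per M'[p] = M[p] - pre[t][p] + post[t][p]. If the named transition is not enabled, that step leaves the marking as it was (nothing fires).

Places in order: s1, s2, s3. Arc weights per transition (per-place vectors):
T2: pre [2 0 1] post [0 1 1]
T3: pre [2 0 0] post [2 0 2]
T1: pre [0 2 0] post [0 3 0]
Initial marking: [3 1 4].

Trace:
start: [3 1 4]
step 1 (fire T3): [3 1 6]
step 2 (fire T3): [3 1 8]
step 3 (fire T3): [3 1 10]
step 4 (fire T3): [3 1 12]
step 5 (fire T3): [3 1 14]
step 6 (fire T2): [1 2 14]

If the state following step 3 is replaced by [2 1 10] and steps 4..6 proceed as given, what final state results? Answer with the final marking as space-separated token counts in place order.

0 2 14

state after step 3 := [2 1 10]
step 4 (fire T3): [2 1 12]
step 5 (fire T3): [2 1 14]
step 6 (fire T2): [0 2 14]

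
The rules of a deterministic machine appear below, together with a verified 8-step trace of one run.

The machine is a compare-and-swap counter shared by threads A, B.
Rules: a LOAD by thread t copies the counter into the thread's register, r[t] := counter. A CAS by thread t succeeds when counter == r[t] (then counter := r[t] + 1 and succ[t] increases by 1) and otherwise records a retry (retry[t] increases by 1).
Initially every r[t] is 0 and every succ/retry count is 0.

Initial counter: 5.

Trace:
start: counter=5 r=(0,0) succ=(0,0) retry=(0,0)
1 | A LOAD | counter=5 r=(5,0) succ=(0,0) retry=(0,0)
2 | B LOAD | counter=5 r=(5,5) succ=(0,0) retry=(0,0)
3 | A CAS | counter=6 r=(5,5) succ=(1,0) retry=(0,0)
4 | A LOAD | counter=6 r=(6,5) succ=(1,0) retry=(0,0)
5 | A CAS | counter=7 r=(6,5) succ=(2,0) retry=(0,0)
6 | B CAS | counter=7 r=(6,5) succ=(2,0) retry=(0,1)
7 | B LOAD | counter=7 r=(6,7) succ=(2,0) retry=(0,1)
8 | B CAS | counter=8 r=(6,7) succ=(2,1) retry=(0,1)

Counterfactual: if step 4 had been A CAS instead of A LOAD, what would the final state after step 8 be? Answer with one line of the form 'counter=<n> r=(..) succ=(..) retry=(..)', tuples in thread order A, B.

counter=7 r=(5,6) succ=(1,1) retry=(2,1)

(re-executing from step 4 with the substitution; state before step 4: counter=6 r=(5,5) succ=(1,0) retry=(0,0))
4 | A CAS | counter=6 r=(5,5) succ=(1,0) retry=(1,0)
5 | A CAS | counter=6 r=(5,5) succ=(1,0) retry=(2,0)
6 | B CAS | counter=6 r=(5,5) succ=(1,0) retry=(2,1)
7 | B LOAD | counter=6 r=(5,6) succ=(1,0) retry=(2,1)
8 | B CAS | counter=7 r=(5,6) succ=(1,1) retry=(2,1)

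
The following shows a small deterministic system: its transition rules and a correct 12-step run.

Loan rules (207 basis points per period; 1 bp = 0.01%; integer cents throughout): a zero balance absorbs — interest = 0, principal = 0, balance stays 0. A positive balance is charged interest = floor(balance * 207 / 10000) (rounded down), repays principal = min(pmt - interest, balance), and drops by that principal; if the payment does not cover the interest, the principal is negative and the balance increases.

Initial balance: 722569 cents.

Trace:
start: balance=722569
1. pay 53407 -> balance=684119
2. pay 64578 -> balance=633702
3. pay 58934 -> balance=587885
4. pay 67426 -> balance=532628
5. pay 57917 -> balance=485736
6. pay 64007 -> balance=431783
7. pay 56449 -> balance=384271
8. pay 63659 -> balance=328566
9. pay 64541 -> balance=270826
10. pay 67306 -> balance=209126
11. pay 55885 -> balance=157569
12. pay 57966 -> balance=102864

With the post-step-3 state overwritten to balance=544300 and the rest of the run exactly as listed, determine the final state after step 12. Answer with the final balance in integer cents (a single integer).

50453

state after step 3 := balance=544300
4. pay 67426 -> balance=488141
5. pay 57917 -> balance=440328
6. pay 64007 -> balance=385435
7. pay 56449 -> balance=336964
8. pay 63659 -> balance=280280
9. pay 64541 -> balance=221540
10. pay 67306 -> balance=158819
11. pay 55885 -> balance=106221
12. pay 57966 -> balance=50453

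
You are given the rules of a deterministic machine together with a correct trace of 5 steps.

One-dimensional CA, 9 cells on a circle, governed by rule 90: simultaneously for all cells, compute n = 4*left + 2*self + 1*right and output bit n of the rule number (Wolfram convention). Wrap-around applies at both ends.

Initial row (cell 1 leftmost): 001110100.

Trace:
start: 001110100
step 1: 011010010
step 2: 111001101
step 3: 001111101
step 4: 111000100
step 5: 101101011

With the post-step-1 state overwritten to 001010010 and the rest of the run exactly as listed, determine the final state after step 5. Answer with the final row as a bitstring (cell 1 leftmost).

state after step 1 := 001010010
step 2: 010001101
step 3: 001011100
step 4: 010010110
step 5: 101100111

101100111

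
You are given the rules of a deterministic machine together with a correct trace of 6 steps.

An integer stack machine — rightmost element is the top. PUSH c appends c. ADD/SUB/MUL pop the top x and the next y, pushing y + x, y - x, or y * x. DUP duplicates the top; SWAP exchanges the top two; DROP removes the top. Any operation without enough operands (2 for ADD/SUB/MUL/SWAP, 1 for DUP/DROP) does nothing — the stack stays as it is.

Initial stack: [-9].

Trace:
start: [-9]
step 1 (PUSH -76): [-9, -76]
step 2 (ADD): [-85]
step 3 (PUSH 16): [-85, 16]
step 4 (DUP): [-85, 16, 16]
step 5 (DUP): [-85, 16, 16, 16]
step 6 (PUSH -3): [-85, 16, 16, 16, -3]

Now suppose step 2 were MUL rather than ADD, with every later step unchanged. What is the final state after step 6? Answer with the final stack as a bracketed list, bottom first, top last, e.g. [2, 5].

(re-executing from step 2 with the substitution; state before step 2: [-9, -76])
step 2 (MUL): [684]
step 3 (PUSH 16): [684, 16]
step 4 (DUP): [684, 16, 16]
step 5 (DUP): [684, 16, 16, 16]
step 6 (PUSH -3): [684, 16, 16, 16, -3]

[684, 16, 16, 16, -3]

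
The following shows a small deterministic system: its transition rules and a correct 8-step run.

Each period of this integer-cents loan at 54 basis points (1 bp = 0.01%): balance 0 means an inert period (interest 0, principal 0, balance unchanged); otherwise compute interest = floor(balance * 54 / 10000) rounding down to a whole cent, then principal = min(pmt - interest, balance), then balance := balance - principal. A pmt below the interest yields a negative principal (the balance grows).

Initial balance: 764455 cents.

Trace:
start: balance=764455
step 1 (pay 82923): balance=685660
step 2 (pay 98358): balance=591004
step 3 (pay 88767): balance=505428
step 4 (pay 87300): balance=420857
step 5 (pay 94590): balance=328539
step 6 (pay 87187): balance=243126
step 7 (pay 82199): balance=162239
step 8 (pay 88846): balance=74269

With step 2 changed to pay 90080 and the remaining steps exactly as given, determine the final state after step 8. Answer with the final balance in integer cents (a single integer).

82819

(re-executing from step 2 with the substitution; state before step 2: balance=685660)
step 2 (pay 90080): balance=599282
step 3 (pay 88767): balance=513751
step 4 (pay 87300): balance=429225
step 5 (pay 94590): balance=336952
step 6 (pay 87187): balance=251584
step 7 (pay 82199): balance=170743
step 8 (pay 88846): balance=82819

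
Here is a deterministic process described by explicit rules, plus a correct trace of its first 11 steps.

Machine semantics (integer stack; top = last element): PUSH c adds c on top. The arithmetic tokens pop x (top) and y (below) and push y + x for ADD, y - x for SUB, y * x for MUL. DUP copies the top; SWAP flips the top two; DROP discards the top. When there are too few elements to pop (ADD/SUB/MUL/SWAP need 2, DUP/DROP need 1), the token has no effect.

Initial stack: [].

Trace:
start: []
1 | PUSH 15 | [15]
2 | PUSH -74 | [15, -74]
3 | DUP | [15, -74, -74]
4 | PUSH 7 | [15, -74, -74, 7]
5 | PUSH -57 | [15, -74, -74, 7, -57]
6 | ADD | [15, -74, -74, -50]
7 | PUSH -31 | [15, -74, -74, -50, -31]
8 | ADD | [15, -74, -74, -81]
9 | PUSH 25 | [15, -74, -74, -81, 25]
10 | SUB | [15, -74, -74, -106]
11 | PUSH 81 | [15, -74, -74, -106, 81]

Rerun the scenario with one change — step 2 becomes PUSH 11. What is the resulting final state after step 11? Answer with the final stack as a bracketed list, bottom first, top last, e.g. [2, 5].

[15, 11, 11, -106, 81]

(re-executing from step 2 with the substitution; state before step 2: [15])
2 | PUSH 11 | [15, 11]
3 | DUP | [15, 11, 11]
4 | PUSH 7 | [15, 11, 11, 7]
5 | PUSH -57 | [15, 11, 11, 7, -57]
6 | ADD | [15, 11, 11, -50]
7 | PUSH -31 | [15, 11, 11, -50, -31]
8 | ADD | [15, 11, 11, -81]
9 | PUSH 25 | [15, 11, 11, -81, 25]
10 | SUB | [15, 11, 11, -106]
11 | PUSH 81 | [15, 11, 11, -106, 81]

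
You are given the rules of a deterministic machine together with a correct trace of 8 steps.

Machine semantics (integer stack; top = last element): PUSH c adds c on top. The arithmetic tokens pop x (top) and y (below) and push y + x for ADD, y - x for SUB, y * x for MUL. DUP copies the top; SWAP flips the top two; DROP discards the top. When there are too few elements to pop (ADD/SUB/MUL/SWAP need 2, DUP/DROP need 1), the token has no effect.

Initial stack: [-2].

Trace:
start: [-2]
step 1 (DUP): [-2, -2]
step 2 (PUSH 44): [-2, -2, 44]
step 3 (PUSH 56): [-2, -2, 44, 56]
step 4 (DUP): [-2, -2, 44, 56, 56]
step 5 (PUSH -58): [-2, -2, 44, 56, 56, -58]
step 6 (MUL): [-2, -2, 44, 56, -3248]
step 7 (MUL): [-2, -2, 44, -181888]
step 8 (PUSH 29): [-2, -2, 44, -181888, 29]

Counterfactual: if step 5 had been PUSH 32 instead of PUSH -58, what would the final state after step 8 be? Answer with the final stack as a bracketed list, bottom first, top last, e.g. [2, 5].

[-2, -2, 44, 100352, 29]

(re-executing from step 5 with the substitution; state before step 5: [-2, -2, 44, 56, 56])
step 5 (PUSH 32): [-2, -2, 44, 56, 56, 32]
step 6 (MUL): [-2, -2, 44, 56, 1792]
step 7 (MUL): [-2, -2, 44, 100352]
step 8 (PUSH 29): [-2, -2, 44, 100352, 29]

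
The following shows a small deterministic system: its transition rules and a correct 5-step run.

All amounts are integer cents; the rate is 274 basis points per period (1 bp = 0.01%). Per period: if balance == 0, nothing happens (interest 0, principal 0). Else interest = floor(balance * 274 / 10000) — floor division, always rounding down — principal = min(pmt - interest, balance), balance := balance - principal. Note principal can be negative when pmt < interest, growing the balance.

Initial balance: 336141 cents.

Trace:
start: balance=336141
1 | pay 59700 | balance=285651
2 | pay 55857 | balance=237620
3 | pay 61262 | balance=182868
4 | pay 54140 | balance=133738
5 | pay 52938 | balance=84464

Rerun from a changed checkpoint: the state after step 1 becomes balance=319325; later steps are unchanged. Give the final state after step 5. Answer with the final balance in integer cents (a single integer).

121984

state after step 1 := balance=319325
2 | pay 55857 | balance=272217
3 | pay 61262 | balance=218413
4 | pay 54140 | balance=170257
5 | pay 52938 | balance=121984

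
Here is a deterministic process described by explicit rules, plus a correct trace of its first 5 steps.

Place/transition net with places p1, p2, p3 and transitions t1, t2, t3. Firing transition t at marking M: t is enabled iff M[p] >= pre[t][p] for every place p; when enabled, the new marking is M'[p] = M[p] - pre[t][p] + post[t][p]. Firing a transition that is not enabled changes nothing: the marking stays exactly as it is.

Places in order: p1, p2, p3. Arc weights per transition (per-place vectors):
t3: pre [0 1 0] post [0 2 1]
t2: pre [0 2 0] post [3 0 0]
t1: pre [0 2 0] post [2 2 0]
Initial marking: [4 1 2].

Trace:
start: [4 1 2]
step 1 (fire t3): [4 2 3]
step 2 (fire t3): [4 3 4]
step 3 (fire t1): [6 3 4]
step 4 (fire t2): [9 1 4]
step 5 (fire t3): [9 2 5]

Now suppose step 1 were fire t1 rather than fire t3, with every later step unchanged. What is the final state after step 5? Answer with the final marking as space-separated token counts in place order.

(re-executing from step 1 with the substitution; state before step 1: [4 1 2])
step 1 (fire t1): [4 1 2]
step 2 (fire t3): [4 2 3]
step 3 (fire t1): [6 2 3]
step 4 (fire t2): [9 0 3]
step 5 (fire t3): [9 0 3]

9 0 3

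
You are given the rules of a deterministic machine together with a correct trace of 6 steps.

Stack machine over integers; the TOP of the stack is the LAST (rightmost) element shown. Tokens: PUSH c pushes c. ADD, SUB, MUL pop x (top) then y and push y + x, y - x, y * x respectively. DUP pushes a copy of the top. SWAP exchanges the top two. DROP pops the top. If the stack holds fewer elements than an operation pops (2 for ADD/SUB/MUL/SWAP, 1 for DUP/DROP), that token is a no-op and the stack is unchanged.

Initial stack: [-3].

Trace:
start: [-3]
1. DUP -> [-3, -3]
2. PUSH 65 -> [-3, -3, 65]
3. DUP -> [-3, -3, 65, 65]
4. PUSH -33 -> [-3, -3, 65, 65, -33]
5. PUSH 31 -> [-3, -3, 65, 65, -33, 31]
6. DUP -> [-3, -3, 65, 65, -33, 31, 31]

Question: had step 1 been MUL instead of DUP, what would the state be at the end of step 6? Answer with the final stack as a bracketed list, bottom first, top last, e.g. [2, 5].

[-3, 65, 65, -33, 31, 31]

(re-executing from step 1 with the substitution; state before step 1: [-3])
1. MUL -> [-3]
2. PUSH 65 -> [-3, 65]
3. DUP -> [-3, 65, 65]
4. PUSH -33 -> [-3, 65, 65, -33]
5. PUSH 31 -> [-3, 65, 65, -33, 31]
6. DUP -> [-3, 65, 65, -33, 31, 31]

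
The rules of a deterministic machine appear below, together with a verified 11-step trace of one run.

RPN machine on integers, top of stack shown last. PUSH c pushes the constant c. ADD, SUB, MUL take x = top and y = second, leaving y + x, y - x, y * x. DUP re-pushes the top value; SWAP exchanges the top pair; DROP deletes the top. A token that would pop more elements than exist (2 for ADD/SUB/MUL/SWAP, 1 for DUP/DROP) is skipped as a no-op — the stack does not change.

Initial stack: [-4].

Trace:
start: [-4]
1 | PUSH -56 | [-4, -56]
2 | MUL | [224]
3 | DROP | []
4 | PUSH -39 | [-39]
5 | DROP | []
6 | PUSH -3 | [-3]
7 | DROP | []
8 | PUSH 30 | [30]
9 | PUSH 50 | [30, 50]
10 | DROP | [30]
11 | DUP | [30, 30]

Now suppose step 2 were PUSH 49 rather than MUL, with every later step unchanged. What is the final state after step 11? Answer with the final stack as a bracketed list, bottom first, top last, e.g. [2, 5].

(re-executing from step 2 with the substitution; state before step 2: [-4, -56])
2 | PUSH 49 | [-4, -56, 49]
3 | DROP | [-4, -56]
4 | PUSH -39 | [-4, -56, -39]
5 | DROP | [-4, -56]
6 | PUSH -3 | [-4, -56, -3]
7 | DROP | [-4, -56]
8 | PUSH 30 | [-4, -56, 30]
9 | PUSH 50 | [-4, -56, 30, 50]
10 | DROP | [-4, -56, 30]
11 | DUP | [-4, -56, 30, 30]

[-4, -56, 30, 30]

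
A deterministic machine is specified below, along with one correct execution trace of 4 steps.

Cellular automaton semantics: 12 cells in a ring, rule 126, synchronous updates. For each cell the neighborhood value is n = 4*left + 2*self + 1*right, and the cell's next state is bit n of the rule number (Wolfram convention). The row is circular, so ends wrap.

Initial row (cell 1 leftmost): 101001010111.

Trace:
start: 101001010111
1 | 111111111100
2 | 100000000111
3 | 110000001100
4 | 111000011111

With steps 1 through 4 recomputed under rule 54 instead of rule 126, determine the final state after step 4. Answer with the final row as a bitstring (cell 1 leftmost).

001000010000

(re-executing steps 1..4 under rule 54; state before step 1: 101001010111)
1 | 011111111000
2 | 100000000100
3 | 110000001111
4 | 001000010000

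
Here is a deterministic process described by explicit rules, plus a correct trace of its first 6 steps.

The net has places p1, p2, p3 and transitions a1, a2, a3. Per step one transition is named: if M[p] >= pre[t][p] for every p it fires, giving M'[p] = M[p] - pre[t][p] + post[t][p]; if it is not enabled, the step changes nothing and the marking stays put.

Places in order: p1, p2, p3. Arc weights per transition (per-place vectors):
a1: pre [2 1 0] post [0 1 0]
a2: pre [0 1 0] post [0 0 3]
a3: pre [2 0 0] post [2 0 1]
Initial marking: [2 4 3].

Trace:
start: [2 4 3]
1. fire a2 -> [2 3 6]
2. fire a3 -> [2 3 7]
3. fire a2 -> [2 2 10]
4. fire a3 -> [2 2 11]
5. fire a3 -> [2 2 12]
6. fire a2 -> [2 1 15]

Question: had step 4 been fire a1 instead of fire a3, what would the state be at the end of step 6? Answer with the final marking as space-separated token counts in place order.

(re-executing from step 4 with the substitution; state before step 4: [2 2 10])
4. fire a1 -> [0 2 10]
5. fire a3 -> [0 2 10]
6. fire a2 -> [0 1 13]

0 1 13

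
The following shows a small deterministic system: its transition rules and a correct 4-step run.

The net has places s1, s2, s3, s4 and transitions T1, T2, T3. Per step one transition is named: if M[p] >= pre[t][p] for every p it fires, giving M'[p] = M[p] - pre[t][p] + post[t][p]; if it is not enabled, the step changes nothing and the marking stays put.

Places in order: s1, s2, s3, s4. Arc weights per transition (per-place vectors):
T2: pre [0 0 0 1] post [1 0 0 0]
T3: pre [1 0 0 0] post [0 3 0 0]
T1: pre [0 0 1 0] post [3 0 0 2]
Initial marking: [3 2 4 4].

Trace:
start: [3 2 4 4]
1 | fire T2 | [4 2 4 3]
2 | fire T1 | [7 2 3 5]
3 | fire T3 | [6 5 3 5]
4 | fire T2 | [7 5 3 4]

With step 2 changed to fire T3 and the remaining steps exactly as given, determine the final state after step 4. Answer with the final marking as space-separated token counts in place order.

3 8 4 2

(re-executing from step 2 with the substitution; state before step 2: [4 2 4 3])
2 | fire T3 | [3 5 4 3]
3 | fire T3 | [2 8 4 3]
4 | fire T2 | [3 8 4 2]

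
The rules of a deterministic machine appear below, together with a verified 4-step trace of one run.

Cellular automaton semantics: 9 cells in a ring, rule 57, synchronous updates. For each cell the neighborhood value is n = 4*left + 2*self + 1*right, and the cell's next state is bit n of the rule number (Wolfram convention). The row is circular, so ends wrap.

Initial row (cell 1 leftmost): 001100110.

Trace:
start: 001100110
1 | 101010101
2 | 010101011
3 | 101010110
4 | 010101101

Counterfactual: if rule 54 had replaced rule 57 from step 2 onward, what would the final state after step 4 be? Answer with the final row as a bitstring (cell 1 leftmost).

010000010

(re-executing steps 2..4 under rule 54; state before step 2: 101010101)
2 | 011111110
3 | 100000001
4 | 010000010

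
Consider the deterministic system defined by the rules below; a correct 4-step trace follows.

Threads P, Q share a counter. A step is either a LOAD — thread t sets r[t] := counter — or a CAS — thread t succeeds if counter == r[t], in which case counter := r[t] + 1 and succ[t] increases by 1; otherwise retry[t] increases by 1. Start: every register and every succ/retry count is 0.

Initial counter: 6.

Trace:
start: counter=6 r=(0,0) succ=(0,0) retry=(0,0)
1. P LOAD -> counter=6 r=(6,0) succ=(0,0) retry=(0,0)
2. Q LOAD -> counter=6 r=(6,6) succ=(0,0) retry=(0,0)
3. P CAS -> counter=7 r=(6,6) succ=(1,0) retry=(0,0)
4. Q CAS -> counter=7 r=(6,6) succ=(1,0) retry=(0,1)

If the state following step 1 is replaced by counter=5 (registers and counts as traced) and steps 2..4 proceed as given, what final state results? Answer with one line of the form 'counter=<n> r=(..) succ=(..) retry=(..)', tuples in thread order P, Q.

counter=6 r=(6,5) succ=(0,1) retry=(1,0)

state after step 1 := counter=5 r=(6,0) succ=(0,0) retry=(0,0)
2. Q LOAD -> counter=5 r=(6,5) succ=(0,0) retry=(0,0)
3. P CAS -> counter=5 r=(6,5) succ=(0,0) retry=(1,0)
4. Q CAS -> counter=6 r=(6,5) succ=(0,1) retry=(1,0)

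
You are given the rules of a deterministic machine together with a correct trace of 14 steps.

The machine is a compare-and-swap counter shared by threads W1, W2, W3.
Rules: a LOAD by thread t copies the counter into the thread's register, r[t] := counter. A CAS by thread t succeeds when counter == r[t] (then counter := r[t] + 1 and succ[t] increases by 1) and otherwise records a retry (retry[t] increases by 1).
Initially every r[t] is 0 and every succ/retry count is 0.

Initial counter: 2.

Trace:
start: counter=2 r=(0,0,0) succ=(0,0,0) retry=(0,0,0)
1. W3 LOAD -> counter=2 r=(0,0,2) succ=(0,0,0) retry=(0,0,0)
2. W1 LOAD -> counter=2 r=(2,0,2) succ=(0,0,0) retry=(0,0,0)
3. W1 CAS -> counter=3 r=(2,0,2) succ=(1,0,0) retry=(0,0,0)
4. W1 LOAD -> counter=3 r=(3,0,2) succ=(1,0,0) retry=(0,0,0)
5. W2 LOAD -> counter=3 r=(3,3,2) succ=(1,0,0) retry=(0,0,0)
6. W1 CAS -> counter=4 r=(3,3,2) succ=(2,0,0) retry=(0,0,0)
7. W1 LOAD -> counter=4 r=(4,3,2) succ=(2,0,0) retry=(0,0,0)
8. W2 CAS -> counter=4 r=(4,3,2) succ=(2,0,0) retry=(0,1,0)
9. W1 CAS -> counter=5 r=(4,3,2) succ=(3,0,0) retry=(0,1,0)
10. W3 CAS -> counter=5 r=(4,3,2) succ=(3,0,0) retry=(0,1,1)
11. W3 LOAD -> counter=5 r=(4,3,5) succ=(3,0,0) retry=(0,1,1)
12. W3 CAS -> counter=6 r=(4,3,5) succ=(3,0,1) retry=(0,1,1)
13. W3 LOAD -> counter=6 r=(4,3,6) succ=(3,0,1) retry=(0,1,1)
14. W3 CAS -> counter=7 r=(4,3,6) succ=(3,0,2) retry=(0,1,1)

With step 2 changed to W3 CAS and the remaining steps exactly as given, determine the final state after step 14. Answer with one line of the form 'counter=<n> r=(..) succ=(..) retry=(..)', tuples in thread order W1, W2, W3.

counter=7 r=(4,3,6) succ=(2,0,3) retry=(1,1,1)

(re-executing from step 2 with the substitution; state before step 2: counter=2 r=(0,0,2) succ=(0,0,0) retry=(0,0,0))
2. W3 CAS -> counter=3 r=(0,0,2) succ=(0,0,1) retry=(0,0,0)
3. W1 CAS -> counter=3 r=(0,0,2) succ=(0,0,1) retry=(1,0,0)
4. W1 LOAD -> counter=3 r=(3,0,2) succ=(0,0,1) retry=(1,0,0)
5. W2 LOAD -> counter=3 r=(3,3,2) succ=(0,0,1) retry=(1,0,0)
6. W1 CAS -> counter=4 r=(3,3,2) succ=(1,0,1) retry=(1,0,0)
7. W1 LOAD -> counter=4 r=(4,3,2) succ=(1,0,1) retry=(1,0,0)
8. W2 CAS -> counter=4 r=(4,3,2) succ=(1,0,1) retry=(1,1,0)
9. W1 CAS -> counter=5 r=(4,3,2) succ=(2,0,1) retry=(1,1,0)
10. W3 CAS -> counter=5 r=(4,3,2) succ=(2,0,1) retry=(1,1,1)
11. W3 LOAD -> counter=5 r=(4,3,5) succ=(2,0,1) retry=(1,1,1)
12. W3 CAS -> counter=6 r=(4,3,5) succ=(2,0,2) retry=(1,1,1)
13. W3 LOAD -> counter=6 r=(4,3,6) succ=(2,0,2) retry=(1,1,1)
14. W3 CAS -> counter=7 r=(4,3,6) succ=(2,0,3) retry=(1,1,1)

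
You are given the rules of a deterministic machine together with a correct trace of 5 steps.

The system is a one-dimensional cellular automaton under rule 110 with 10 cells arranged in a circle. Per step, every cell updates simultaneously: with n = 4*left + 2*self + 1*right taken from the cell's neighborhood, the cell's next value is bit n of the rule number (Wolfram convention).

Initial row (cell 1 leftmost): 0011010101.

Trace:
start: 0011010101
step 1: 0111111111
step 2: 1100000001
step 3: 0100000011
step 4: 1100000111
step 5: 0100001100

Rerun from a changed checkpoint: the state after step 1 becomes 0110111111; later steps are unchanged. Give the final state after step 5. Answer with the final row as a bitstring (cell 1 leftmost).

state after step 1 := 0110111111
step 2: 1111100001
step 3: 0000100011
step 4: 0001100111
step 5: 0011101101

0011101101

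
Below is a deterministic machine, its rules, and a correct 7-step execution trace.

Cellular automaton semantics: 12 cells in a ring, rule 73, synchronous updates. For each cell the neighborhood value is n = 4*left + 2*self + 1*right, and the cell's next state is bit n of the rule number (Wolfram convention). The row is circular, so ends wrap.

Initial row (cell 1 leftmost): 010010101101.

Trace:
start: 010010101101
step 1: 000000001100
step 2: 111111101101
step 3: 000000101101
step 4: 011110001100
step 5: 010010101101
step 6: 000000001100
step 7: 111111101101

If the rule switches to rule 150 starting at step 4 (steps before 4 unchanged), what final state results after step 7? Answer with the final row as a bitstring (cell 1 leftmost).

111111111111

(re-executing steps 4..7 under rule 150; state before step 4: 000000101101)
step 4: 100001100001
step 5: 010010010010
step 6: 111111111111
step 7: 111111111111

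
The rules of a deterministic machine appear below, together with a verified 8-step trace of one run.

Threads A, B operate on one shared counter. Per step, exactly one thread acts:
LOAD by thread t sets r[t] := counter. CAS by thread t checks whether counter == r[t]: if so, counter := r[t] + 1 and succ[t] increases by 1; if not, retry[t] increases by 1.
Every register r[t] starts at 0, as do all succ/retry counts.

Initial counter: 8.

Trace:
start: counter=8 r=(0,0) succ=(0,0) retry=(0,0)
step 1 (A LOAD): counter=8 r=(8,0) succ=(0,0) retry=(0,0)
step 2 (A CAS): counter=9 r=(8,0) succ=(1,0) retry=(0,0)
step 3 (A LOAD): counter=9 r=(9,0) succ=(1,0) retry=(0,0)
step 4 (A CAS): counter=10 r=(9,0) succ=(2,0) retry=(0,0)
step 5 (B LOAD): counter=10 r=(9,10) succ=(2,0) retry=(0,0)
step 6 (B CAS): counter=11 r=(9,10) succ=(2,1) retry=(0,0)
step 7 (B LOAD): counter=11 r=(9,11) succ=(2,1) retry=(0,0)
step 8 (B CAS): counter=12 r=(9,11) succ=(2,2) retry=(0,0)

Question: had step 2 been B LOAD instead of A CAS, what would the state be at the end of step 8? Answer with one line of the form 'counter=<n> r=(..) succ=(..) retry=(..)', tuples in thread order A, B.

(re-executing from step 2 with the substitution; state before step 2: counter=8 r=(8,0) succ=(0,0) retry=(0,0))
step 2 (B LOAD): counter=8 r=(8,8) succ=(0,0) retry=(0,0)
step 3 (A LOAD): counter=8 r=(8,8) succ=(0,0) retry=(0,0)
step 4 (A CAS): counter=9 r=(8,8) succ=(1,0) retry=(0,0)
step 5 (B LOAD): counter=9 r=(8,9) succ=(1,0) retry=(0,0)
step 6 (B CAS): counter=10 r=(8,9) succ=(1,1) retry=(0,0)
step 7 (B LOAD): counter=10 r=(8,10) succ=(1,1) retry=(0,0)
step 8 (B CAS): counter=11 r=(8,10) succ=(1,2) retry=(0,0)

counter=11 r=(8,10) succ=(1,2) retry=(0,0)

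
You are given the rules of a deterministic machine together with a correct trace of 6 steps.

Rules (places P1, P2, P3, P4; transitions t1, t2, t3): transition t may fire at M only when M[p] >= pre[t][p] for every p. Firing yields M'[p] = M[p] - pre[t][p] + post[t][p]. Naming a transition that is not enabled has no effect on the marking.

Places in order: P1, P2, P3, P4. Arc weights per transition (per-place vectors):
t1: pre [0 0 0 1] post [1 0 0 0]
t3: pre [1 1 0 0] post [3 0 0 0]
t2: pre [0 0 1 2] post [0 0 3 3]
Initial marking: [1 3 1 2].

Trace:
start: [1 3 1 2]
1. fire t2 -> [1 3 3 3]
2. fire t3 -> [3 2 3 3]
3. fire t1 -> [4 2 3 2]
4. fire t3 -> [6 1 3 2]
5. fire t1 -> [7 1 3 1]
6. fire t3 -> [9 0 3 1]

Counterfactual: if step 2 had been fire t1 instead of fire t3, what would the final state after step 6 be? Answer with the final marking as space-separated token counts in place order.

8 1 3 0

(re-executing from step 2 with the substitution; state before step 2: [1 3 3 3])
2. fire t1 -> [2 3 3 2]
3. fire t1 -> [3 3 3 1]
4. fire t3 -> [5 2 3 1]
5. fire t1 -> [6 2 3 0]
6. fire t3 -> [8 1 3 0]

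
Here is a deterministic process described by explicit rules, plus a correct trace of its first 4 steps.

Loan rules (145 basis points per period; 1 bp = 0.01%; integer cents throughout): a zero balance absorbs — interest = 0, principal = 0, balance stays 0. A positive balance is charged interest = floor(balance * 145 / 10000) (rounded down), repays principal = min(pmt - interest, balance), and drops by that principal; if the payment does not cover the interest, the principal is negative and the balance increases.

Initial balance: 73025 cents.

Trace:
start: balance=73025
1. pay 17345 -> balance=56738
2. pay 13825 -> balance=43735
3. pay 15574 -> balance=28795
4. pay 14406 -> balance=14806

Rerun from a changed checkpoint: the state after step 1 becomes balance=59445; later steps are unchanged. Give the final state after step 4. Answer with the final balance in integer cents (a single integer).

17631

state after step 1 := balance=59445
2. pay 13825 -> balance=46481
3. pay 15574 -> balance=31580
4. pay 14406 -> balance=17631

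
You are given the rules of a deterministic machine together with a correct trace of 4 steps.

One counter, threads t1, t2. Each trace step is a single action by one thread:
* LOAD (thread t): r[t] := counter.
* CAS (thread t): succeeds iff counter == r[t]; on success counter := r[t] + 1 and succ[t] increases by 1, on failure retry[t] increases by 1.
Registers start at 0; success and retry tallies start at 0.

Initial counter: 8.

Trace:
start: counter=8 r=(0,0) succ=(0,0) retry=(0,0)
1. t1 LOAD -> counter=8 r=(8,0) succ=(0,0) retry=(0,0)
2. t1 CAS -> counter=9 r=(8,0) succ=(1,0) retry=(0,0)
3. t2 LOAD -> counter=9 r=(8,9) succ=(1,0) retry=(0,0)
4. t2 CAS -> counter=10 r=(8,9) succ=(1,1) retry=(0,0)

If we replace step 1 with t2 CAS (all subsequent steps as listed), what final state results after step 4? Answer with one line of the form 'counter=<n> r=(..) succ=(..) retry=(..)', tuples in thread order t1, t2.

(re-executing from step 1 with the substitution; state before step 1: counter=8 r=(0,0) succ=(0,0) retry=(0,0))
1. t2 CAS -> counter=8 r=(0,0) succ=(0,0) retry=(0,1)
2. t1 CAS -> counter=8 r=(0,0) succ=(0,0) retry=(1,1)
3. t2 LOAD -> counter=8 r=(0,8) succ=(0,0) retry=(1,1)
4. t2 CAS -> counter=9 r=(0,8) succ=(0,1) retry=(1,1)

counter=9 r=(0,8) succ=(0,1) retry=(1,1)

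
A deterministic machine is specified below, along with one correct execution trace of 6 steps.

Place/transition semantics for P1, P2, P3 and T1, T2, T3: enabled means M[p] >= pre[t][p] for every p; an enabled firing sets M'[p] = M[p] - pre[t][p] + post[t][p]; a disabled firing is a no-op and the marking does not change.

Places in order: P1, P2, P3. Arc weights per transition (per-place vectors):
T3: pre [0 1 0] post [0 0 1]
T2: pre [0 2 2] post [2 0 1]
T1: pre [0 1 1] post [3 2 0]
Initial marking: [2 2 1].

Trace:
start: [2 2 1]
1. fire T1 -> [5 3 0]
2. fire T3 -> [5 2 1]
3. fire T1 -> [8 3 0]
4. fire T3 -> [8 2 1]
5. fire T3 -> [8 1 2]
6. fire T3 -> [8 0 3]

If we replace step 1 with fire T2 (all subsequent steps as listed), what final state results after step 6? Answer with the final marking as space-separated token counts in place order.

5 0 3

(re-executing from step 1 with the substitution; state before step 1: [2 2 1])
1. fire T2 -> [2 2 1]
2. fire T3 -> [2 1 2]
3. fire T1 -> [5 2 1]
4. fire T3 -> [5 1 2]
5. fire T3 -> [5 0 3]
6. fire T3 -> [5 0 3]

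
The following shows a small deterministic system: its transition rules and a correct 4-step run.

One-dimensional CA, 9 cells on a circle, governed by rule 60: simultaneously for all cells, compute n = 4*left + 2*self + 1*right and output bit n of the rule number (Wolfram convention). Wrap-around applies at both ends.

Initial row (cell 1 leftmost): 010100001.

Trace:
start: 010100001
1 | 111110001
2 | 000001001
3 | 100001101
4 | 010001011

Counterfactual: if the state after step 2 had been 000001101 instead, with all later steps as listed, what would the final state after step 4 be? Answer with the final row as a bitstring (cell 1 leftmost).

010001110

state after step 2 := 000001101
3 | 100001011
4 | 010001110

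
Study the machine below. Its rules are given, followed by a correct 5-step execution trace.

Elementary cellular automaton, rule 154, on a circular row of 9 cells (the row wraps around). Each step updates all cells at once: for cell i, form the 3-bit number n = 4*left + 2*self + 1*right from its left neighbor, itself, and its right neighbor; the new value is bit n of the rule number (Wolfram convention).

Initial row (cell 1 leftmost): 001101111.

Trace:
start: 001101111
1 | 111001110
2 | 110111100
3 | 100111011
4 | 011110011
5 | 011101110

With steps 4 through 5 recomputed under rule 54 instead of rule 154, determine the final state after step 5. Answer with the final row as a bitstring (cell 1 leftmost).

100101110

(re-executing steps 4..5 under rule 54; state before step 4: 100111011)
4 | 011000100
5 | 100101110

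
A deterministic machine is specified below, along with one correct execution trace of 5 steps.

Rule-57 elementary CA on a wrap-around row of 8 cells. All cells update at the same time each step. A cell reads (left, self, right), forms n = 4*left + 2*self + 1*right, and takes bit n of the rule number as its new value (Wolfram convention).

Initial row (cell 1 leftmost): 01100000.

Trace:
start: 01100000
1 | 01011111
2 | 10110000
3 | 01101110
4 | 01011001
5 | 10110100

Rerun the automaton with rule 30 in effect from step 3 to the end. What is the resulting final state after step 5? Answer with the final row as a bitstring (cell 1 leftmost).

11101000

(re-executing steps 3..5 under rule 30; state before step 3: 10110000)
3 | 10101001
4 | 00101111
5 | 11101000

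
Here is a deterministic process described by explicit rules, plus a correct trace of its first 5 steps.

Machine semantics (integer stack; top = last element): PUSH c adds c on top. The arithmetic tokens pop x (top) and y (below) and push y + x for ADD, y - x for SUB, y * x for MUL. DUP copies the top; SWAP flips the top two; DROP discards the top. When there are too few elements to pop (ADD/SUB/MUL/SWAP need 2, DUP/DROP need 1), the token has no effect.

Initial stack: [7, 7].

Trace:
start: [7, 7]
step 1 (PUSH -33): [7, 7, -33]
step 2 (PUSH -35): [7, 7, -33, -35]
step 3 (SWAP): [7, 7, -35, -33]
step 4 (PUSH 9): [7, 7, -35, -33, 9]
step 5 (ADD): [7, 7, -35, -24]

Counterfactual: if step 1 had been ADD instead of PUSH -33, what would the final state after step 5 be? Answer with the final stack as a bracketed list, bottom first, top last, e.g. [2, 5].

[-35, 23]

(re-executing from step 1 with the substitution; state before step 1: [7, 7])
step 1 (ADD): [14]
step 2 (PUSH -35): [14, -35]
step 3 (SWAP): [-35, 14]
step 4 (PUSH 9): [-35, 14, 9]
step 5 (ADD): [-35, 23]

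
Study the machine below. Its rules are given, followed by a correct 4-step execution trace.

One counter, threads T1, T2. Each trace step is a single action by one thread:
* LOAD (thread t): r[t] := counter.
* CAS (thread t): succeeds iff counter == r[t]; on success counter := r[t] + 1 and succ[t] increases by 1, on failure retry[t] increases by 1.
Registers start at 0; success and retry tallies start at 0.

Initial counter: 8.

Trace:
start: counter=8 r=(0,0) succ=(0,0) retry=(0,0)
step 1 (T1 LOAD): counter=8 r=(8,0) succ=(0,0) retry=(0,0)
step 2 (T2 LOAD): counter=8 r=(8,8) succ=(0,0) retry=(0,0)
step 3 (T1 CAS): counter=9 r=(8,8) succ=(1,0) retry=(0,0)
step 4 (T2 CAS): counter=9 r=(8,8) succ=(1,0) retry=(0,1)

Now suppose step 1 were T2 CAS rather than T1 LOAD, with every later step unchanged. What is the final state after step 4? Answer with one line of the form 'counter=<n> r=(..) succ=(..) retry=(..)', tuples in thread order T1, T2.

(re-executing from step 1 with the substitution; state before step 1: counter=8 r=(0,0) succ=(0,0) retry=(0,0))
step 1 (T2 CAS): counter=8 r=(0,0) succ=(0,0) retry=(0,1)
step 2 (T2 LOAD): counter=8 r=(0,8) succ=(0,0) retry=(0,1)
step 3 (T1 CAS): counter=8 r=(0,8) succ=(0,0) retry=(1,1)
step 4 (T2 CAS): counter=9 r=(0,8) succ=(0,1) retry=(1,1)

counter=9 r=(0,8) succ=(0,1) retry=(1,1)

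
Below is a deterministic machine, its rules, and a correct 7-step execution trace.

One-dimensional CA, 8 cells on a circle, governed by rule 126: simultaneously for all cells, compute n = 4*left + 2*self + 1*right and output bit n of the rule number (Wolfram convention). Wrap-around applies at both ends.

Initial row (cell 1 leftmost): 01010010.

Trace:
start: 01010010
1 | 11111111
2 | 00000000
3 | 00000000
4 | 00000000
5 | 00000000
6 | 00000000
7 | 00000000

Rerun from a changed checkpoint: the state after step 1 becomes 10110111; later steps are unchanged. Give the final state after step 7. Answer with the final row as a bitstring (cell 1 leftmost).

state after step 1 := 10110111
2 | 11111100
3 | 10000111
4 | 11001100
5 | 11111111
6 | 00000000
7 | 00000000

00000000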